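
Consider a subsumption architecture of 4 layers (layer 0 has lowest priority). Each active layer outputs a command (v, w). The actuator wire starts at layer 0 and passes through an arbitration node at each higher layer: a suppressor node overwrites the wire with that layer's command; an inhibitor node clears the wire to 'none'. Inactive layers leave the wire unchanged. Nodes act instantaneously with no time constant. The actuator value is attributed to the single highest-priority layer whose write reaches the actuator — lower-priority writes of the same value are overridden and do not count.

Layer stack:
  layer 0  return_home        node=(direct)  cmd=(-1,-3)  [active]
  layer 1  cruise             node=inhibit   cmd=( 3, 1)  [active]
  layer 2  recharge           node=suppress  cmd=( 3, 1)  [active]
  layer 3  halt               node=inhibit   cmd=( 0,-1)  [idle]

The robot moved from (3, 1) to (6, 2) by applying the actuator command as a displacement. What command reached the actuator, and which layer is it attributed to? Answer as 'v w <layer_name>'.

displacement = (6, 2) − (3, 1) = (3, 1)
layer 0 (return_home) active — direct: (-1, -3)
layer 1 (cruise) active — inhibits: none
layer 2 (recharge) active — suppresses: (3, 1)
layer 3 (halt) idle — unchanged: (3, 1)
→ actuator (3, 1) — from layer 2 (recharge)

3 1 recharge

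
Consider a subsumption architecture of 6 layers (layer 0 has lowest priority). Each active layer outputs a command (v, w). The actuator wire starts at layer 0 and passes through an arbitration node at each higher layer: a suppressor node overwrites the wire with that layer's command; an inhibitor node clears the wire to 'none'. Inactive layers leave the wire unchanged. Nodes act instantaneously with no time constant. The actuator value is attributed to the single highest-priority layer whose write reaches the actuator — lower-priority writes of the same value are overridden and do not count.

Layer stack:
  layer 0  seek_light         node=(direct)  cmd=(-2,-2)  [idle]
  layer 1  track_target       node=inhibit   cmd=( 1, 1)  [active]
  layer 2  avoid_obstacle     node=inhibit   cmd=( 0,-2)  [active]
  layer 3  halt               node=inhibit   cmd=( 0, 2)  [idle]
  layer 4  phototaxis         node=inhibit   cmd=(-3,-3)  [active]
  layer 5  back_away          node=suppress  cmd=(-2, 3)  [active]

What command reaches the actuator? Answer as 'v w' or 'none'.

-2 3

layer 0 (seek_light) idle — none
layer 1 (track_target) active — inhibits: none
layer 2 (avoid_obstacle) active — inhibits: none
layer 3 (halt) idle — unchanged: none
layer 4 (phototaxis) active — inhibits: none
layer 5 (back_away) active — suppresses: (-2, 3)
→ actuator (-2, 3)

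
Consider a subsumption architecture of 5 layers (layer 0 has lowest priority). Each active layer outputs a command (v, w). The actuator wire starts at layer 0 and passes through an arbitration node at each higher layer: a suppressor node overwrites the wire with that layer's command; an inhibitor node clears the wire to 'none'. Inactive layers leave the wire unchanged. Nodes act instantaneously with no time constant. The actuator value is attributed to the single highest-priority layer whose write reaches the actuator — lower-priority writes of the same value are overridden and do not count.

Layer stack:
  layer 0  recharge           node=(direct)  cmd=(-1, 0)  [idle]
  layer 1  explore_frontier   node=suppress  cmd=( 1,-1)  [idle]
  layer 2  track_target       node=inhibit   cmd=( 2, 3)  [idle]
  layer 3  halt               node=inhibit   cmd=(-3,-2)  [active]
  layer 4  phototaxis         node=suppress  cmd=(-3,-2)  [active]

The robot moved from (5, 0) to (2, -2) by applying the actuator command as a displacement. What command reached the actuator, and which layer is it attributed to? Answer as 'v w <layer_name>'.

displacement = (2, -2) − (5, 0) = (-3, -2)
layer 0 (recharge) idle — none
layer 1 (explore_frontier) idle — unchanged: none
layer 2 (track_target) idle — unchanged: none
layer 3 (halt) active — inhibits: none
layer 4 (phototaxis) active — suppresses: (-3, -2)
→ actuator (-3, -2) — from layer 4 (phototaxis)

-3 -2 phototaxis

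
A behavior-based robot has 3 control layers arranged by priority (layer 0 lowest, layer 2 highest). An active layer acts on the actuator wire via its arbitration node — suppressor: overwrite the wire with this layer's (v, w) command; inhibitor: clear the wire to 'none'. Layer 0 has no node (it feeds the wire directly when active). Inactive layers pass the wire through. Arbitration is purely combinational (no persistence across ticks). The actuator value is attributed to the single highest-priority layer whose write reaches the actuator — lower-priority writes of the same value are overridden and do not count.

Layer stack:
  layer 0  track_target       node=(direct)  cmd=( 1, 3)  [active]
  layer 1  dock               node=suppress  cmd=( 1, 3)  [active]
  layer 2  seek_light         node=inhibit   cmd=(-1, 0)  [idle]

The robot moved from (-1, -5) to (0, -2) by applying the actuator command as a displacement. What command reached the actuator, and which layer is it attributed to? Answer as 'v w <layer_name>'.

1 3 dock

displacement = (0, -2) − (-1, -5) = (1, 3)
L0 track_target: active, feeds wire = (1, 3)
L1 dock: active, suppressor → wire = (1, 3)
L2 seek_light: idle → wire stays (1, 3)
actuator = (1, 3) — from layer 1 (dock)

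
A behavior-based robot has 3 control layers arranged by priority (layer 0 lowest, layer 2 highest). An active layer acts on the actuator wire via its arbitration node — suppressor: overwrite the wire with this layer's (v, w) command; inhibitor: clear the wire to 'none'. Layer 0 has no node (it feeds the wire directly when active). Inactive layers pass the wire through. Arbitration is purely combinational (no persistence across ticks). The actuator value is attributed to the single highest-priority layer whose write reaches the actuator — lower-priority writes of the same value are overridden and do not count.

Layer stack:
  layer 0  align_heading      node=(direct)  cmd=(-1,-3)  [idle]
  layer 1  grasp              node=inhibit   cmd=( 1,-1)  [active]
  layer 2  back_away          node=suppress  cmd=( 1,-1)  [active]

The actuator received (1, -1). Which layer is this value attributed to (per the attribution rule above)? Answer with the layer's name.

back_away

[0] align_heading off; wire := none
[1] grasp on (inhibit); wire := none
[2] back_away on (suppress); wire := (1, -1)
output (1, -1)
last writer: layer 2 = back_away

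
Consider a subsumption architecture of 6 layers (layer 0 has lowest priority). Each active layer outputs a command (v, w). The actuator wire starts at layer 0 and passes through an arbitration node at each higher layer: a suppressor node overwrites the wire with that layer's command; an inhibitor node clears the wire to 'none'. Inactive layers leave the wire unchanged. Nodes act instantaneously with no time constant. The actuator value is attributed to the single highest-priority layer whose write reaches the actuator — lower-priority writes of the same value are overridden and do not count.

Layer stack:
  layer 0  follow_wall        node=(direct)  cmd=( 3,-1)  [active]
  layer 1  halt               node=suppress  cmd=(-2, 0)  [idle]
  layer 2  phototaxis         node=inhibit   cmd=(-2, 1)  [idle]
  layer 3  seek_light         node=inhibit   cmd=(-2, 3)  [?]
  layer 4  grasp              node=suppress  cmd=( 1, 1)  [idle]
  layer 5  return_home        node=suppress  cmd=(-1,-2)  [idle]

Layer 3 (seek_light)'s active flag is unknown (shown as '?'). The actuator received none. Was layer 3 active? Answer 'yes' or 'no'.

yes

If layer 3 is active=yes:
  actuator would be none
If layer 3 is active=no:
  actuator would be (3, -1)
Observed none, so layer 3 was active.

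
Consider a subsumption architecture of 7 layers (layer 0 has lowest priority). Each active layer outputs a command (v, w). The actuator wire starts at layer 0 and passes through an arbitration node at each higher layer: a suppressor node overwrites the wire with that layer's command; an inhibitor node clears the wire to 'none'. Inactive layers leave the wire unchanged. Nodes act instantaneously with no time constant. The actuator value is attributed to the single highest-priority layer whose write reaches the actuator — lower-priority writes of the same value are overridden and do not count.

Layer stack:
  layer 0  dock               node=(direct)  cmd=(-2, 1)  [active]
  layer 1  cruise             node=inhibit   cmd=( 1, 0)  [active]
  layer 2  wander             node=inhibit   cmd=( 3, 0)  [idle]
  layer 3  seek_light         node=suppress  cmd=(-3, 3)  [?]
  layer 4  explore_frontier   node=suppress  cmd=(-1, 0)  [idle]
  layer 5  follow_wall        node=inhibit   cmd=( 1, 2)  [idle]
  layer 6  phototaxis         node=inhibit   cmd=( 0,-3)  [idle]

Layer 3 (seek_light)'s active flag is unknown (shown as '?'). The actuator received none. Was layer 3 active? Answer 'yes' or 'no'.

If layer 3 is active=yes:
  actuator would be (-3, 3)
If layer 3 is active=no:
  actuator would be none
Observed none, so layer 3 was idle.

no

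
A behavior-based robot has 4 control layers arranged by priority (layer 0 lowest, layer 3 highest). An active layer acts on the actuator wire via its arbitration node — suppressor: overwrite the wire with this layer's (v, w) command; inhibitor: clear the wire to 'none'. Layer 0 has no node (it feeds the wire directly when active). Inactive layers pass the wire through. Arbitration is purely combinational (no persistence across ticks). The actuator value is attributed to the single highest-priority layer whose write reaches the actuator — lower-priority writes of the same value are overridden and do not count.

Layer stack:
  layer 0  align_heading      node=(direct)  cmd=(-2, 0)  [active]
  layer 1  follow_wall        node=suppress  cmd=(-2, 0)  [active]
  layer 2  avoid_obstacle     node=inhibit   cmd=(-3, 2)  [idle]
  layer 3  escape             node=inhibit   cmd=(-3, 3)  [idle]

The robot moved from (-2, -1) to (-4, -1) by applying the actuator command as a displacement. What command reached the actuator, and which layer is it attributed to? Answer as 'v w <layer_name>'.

-2 0 follow_wall

displacement = (-4, -1) − (-2, -1) = (-2, 0)
L0 align_heading: active, feeds wire = (-2, 0)
L1 follow_wall: active, suppressor → wire = (-2, 0)
L2 avoid_obstacle: idle → wire stays (-2, 0)
L3 escape: idle → wire stays (-2, 0)
actuator = (-2, 0) — from layer 1 (follow_wall)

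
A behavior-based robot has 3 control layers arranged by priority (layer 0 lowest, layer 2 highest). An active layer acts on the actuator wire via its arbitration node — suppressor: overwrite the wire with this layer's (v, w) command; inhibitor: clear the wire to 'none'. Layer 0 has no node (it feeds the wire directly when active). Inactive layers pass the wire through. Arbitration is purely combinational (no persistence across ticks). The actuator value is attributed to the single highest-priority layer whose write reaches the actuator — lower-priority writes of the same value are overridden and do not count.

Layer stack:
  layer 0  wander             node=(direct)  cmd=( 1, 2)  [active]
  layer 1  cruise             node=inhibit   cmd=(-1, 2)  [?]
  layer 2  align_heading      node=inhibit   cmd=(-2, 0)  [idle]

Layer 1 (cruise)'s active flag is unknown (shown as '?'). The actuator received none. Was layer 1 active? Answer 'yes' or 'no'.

yes

If layer 1 is active=yes:
  actuator would be none
If layer 1 is active=no:
  actuator would be (1, 2)
Observed none, so layer 1 was active.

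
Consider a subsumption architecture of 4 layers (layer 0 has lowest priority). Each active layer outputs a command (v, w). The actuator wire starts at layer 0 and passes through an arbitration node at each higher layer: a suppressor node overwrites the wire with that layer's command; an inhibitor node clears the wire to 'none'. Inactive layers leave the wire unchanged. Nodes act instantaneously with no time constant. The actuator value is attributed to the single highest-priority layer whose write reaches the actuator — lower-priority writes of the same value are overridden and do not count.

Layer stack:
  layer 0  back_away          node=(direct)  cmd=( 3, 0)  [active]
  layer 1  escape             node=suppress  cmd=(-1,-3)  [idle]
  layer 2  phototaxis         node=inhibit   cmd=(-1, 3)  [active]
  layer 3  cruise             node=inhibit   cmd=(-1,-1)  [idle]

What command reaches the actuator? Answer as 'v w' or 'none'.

none

layer 0 (back_away) active — direct: (3, 0)
layer 1 (escape) idle — unchanged: (3, 0)
layer 2 (phototaxis) active — inhibits: none
layer 3 (cruise) idle — unchanged: none
→ actuator none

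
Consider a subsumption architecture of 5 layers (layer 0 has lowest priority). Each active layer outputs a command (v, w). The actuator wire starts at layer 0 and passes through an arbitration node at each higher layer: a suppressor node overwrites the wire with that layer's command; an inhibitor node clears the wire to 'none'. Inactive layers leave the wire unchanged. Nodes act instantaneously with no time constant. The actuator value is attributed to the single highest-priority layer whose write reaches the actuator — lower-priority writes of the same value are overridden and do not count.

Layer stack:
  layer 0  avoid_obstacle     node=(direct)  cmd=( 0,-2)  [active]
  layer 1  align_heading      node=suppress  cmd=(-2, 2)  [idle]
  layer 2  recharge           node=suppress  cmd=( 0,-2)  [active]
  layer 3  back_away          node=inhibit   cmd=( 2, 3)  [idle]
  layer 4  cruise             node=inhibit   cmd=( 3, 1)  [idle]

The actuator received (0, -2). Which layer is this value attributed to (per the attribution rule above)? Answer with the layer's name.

layer 0 (avoid_obstacle) active — direct: (0, -2)
layer 1 (align_heading) idle — unchanged: (0, -2)
layer 2 (recharge) active — suppresses: (0, -2)
layer 3 (back_away) idle — unchanged: (0, -2)
layer 4 (cruise) idle — unchanged: (0, -2)
→ actuator (0, -2)
last writer: layer 2 = recharge

recharge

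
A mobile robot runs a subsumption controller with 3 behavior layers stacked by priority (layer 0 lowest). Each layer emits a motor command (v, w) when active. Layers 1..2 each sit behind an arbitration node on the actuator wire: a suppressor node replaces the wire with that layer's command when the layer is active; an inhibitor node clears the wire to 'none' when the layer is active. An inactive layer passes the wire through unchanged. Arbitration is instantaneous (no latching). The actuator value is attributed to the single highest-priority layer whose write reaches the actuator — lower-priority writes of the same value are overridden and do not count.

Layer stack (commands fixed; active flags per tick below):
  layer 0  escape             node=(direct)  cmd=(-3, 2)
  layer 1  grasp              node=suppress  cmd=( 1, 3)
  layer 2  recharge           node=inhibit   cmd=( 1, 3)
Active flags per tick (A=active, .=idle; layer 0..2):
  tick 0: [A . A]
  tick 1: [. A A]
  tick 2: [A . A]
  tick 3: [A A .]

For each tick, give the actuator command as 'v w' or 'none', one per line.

none
none
none
1 3

tick 0:
  layer 0 (escape) active — direct: (-3, 2)
  layer 1 (grasp) idle — unchanged: (-3, 2)
  layer 2 (recharge) active — inhibits: none
  → actuator none
tick 1:
  layer 0 (escape) idle — none
  layer 1 (grasp) active — suppresses: (1, 3)
  layer 2 (recharge) active — inhibits: none
  → actuator none
tick 2:
  layer 0 (escape) active — direct: (-3, 2)
  layer 1 (grasp) idle — unchanged: (-3, 2)
  layer 2 (recharge) active — inhibits: none
  → actuator none
tick 3:
  layer 0 (escape) active — direct: (-3, 2)
  layer 1 (grasp) active — suppresses: (1, 3)
  layer 2 (recharge) idle — unchanged: (1, 3)
  → actuator (1, 3)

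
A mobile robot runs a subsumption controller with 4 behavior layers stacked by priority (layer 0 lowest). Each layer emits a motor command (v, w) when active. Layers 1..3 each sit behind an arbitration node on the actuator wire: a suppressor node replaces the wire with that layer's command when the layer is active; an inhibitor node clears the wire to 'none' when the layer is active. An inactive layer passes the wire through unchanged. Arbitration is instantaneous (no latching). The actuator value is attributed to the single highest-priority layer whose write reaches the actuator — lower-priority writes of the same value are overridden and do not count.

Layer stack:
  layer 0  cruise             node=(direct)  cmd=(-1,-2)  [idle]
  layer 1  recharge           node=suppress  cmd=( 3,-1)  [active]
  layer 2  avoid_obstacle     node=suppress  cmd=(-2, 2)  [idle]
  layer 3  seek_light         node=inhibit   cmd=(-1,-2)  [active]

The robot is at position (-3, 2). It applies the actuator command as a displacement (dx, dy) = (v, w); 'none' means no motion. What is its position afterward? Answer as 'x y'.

-3 2

[0] cruise off; wire := none
[1] recharge on (suppress); wire := (3, -1)
[2] avoid_obstacle off; pass (3, -1)
[3] seek_light on (inhibit); wire := none
output none
position: (-3, 2) + none = (-3, 2)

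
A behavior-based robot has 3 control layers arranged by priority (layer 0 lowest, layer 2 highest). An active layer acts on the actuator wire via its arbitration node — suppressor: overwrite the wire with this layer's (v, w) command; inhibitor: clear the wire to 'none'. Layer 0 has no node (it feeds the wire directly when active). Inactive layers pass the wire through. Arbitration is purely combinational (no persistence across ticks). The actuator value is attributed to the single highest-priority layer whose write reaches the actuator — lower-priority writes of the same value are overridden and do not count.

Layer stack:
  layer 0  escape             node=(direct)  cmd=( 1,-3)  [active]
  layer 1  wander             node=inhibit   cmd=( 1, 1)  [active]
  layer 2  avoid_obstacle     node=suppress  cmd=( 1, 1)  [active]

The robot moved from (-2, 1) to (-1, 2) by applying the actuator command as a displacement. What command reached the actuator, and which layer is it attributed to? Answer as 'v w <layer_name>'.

displacement = (-1, 2) − (-2, 1) = (1, 1)
[0] escape on; wire := (1, -3)
[1] wander on (inhibit); wire := none
[2] avoid_obstacle on (suppress); wire := (1, 1)
output (1, 1) — from layer 2 (avoid_obstacle)

1 1 avoid_obstacle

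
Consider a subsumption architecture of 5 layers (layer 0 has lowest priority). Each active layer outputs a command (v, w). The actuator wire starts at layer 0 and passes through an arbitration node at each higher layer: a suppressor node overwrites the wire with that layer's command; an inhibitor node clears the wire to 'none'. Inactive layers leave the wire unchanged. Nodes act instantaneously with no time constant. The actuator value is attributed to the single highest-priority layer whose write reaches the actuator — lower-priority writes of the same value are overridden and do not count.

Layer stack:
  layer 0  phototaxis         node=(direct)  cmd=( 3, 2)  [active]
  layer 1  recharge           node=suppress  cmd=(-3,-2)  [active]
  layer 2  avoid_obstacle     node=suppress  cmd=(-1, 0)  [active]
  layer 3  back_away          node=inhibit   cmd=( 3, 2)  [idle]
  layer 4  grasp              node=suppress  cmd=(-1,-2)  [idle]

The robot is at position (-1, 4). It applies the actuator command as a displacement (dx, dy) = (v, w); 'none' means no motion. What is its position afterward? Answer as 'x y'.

-2 4

layer 0 (phototaxis) active — direct: (3, 2)
layer 1 (recharge) active — suppresses: (-3, -2)
layer 2 (avoid_obstacle) active — suppresses: (-1, 0)
layer 3 (back_away) idle — unchanged: (-1, 0)
layer 4 (grasp) idle — unchanged: (-1, 0)
→ actuator (-1, 0)
position: (-1, 4) + (-1, 0) = (-2, 4)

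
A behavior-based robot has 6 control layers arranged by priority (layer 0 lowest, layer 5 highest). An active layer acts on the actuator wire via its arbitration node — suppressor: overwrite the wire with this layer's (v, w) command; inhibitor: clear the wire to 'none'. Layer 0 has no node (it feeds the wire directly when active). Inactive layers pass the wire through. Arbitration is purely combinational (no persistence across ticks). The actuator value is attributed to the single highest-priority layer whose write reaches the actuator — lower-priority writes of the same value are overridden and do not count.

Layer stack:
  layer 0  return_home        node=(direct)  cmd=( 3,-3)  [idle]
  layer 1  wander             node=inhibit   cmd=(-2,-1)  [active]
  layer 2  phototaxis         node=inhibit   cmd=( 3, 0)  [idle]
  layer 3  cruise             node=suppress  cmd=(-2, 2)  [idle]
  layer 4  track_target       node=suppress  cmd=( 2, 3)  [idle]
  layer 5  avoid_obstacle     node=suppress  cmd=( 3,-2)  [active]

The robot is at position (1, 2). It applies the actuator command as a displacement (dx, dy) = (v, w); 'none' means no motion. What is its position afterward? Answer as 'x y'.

layer 0 (return_home) idle — none
layer 1 (wander) active — inhibits: none
layer 2 (phototaxis) idle — unchanged: none
layer 3 (cruise) idle — unchanged: none
layer 4 (track_target) idle — unchanged: none
layer 5 (avoid_obstacle) active — suppresses: (3, -2)
→ actuator (3, -2)
position: (1, 2) + (3, -2) = (4, 0)

4 0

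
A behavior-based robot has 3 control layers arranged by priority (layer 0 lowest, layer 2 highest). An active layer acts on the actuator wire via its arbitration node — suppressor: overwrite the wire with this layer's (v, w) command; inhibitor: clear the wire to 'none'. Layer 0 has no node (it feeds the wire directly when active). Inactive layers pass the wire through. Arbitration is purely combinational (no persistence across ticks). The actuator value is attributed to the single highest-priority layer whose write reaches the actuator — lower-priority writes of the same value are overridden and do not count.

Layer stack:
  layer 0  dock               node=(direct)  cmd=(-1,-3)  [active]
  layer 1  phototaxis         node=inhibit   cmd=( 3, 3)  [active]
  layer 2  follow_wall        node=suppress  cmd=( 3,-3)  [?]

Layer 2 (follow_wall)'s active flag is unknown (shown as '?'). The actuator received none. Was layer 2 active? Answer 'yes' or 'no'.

no

If layer 2 is active=yes:
  actuator would be (3, -3)
If layer 2 is active=no:
  actuator would be none
Observed none, so layer 2 was idle.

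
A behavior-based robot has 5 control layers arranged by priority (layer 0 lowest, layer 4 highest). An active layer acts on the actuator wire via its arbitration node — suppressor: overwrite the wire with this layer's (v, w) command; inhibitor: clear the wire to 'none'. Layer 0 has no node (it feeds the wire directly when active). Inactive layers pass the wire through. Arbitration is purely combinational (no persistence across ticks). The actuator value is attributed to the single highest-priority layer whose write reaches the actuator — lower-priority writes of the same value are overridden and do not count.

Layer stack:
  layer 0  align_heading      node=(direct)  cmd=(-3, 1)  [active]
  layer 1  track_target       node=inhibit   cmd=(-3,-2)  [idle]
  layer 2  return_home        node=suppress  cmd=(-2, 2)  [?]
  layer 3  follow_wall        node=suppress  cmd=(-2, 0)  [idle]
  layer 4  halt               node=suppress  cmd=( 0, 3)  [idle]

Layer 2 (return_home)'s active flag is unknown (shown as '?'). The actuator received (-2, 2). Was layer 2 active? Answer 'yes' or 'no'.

yes

If layer 2 is active=yes:
  actuator would be (-2, 2)
If layer 2 is active=no:
  actuator would be (-3, 1)
Observed (-2, 2), so layer 2 was active.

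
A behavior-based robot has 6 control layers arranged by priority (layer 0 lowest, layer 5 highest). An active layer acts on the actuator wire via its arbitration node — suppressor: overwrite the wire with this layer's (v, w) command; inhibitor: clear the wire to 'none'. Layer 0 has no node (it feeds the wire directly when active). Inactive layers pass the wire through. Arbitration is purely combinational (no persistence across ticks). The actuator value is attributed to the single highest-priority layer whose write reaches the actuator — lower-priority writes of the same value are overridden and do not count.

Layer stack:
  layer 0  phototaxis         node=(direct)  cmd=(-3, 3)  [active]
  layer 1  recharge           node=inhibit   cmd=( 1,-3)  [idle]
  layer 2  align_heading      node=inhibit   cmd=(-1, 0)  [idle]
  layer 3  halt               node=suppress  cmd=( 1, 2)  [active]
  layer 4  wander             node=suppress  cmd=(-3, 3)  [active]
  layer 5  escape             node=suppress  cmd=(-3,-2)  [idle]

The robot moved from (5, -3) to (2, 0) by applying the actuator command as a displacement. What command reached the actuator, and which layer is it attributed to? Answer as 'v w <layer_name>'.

-3 3 wander

displacement = (2, 0) − (5, -3) = (-3, 3)
L0 phototaxis: active, feeds wire = (-3, 3)
L1 recharge: idle → wire stays (-3, 3)
L2 align_heading: idle → wire stays (-3, 3)
L3 halt: active, suppressor → wire = (1, 2)
L4 wander: active, suppressor → wire = (-3, 3)
L5 escape: idle → wire stays (-3, 3)
actuator = (-3, 3) — from layer 4 (wander)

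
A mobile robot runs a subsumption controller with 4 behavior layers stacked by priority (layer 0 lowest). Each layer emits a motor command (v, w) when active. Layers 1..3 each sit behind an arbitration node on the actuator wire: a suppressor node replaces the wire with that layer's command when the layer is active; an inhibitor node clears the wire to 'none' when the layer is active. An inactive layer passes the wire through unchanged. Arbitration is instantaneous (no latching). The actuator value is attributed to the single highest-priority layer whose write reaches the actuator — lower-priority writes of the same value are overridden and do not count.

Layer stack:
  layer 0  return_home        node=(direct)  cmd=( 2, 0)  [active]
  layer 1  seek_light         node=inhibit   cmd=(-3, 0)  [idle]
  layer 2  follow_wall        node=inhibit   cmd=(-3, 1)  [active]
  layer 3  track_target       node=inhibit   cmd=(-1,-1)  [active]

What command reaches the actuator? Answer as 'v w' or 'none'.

layer 0 (return_home) active — direct: (2, 0)
layer 1 (seek_light) idle — unchanged: (2, 0)
layer 2 (follow_wall) active — inhibits: none
layer 3 (track_target) active — inhibits: none
→ actuator none

none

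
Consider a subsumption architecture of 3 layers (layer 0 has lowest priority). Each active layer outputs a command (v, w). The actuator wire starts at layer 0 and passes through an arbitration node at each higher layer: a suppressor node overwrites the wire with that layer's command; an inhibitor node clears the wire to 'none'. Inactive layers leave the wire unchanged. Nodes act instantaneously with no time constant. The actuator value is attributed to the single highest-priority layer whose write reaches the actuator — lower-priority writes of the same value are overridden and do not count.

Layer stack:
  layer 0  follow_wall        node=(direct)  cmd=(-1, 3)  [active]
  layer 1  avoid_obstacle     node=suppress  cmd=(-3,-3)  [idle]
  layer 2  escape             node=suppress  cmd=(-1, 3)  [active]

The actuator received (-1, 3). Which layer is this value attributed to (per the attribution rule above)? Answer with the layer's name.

L0 follow_wall: active, feeds wire = (-1, 3)
L1 avoid_obstacle: idle → wire stays (-1, 3)
L2 escape: active, suppressor → wire = (-1, 3)
actuator = (-1, 3)
last writer: layer 2 = escape

escape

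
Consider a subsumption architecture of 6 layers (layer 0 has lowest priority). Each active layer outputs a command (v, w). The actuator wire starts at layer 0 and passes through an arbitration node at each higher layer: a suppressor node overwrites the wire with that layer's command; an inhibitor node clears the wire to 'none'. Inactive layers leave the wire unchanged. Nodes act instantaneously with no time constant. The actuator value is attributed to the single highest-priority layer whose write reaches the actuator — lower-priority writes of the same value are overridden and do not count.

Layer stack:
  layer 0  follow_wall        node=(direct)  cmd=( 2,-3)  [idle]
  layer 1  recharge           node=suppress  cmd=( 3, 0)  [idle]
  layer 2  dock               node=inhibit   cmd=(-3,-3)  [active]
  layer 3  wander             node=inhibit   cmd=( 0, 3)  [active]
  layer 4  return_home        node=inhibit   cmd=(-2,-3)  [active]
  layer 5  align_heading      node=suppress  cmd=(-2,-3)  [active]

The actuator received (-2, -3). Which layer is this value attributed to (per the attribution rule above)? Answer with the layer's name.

align_heading

[0] follow_wall off; wire := none
[1] recharge off; pass none
[2] dock on (inhibit); wire := none
[3] wander on (inhibit); wire := none
[4] return_home on (inhibit); wire := none
[5] align_heading on (suppress); wire := (-2, -3)
output (-2, -3)
last writer: layer 5 = align_heading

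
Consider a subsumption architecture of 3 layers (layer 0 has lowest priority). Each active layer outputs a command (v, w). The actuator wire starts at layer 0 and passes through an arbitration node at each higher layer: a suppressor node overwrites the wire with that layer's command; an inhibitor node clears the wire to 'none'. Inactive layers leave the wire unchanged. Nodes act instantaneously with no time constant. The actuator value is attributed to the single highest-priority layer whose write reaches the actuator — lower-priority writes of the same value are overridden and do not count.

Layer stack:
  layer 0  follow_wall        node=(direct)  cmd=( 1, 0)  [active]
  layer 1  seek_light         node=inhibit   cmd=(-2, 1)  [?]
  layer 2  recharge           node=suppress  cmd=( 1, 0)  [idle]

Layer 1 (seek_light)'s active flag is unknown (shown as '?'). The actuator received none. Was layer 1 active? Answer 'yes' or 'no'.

If layer 1 is active=yes:
  actuator would be none
If layer 1 is active=no:
  actuator would be (1, 0)
Observed none, so layer 1 was active.

yes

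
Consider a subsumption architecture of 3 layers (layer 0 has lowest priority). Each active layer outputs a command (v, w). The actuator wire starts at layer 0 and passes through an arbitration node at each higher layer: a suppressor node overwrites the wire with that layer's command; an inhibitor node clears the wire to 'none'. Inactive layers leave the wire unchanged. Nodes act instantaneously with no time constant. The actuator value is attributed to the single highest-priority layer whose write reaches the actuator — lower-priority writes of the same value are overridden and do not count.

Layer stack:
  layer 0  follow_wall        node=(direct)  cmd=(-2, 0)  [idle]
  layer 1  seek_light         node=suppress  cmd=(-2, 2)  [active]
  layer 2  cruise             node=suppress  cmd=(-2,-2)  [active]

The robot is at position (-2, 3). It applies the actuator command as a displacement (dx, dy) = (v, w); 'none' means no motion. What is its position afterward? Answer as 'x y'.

-4 1

L0 follow_wall: idle → wire = none
L1 seek_light: active, suppressor → wire = (-2, 2)
L2 cruise: active, suppressor → wire = (-2, -2)
actuator = (-2, -2)
position: (-2, 3) + (-2, -2) = (-4, 1)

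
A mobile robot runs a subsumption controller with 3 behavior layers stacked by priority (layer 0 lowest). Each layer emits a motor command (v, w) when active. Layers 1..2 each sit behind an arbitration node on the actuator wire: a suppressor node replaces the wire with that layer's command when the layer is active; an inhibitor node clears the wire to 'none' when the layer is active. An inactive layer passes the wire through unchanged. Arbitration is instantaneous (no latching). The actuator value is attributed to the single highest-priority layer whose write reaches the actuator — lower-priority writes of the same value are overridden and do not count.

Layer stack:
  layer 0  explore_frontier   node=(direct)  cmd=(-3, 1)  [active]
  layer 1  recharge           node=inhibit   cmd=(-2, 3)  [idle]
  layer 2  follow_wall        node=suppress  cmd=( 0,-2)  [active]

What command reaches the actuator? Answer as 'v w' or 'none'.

0 -2

[0] explore_frontier on; wire := (-3, 1)
[1] recharge off; pass (-3, 1)
[2] follow_wall on (suppress); wire := (0, -2)
output (0, -2)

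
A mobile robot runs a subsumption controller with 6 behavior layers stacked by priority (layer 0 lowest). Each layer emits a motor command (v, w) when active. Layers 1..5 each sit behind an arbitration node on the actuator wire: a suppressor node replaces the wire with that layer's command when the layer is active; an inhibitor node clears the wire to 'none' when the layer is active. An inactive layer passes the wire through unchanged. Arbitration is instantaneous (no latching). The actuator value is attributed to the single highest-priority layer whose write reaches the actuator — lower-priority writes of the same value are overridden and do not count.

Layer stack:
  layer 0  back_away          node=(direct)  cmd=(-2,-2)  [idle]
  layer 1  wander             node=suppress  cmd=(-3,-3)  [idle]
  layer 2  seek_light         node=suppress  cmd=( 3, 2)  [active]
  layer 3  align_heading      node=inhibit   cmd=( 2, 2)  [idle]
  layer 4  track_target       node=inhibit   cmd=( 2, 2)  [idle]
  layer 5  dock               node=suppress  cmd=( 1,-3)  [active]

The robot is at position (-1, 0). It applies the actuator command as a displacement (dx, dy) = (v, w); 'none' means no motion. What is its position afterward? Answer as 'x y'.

0 -3

L0 back_away: idle → wire = none
L1 wander: idle → wire stays none
L2 seek_light: active, suppressor → wire = (3, 2)
L3 align_heading: idle → wire stays (3, 2)
L4 track_target: idle → wire stays (3, 2)
L5 dock: active, suppressor → wire = (1, -3)
actuator = (1, -3)
position: (-1, 0) + (1, -3) = (0, -3)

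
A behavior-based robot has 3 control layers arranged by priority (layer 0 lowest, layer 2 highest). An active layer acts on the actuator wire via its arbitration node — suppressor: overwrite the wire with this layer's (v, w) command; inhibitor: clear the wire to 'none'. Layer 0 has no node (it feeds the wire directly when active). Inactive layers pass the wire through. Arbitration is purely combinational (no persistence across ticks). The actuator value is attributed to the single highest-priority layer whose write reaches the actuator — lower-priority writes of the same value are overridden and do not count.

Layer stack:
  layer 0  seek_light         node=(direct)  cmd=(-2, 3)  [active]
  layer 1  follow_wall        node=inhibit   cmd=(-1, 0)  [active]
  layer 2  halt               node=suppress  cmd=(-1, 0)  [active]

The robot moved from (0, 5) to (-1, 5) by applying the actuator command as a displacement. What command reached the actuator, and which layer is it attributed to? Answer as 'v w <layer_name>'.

displacement = (-1, 5) − (0, 5) = (-1, 0)
L0 seek_light: active, feeds wire = (-2, 3)
L1 follow_wall: active, inhibitor → wire = none
L2 halt: active, suppressor → wire = (-1, 0)
actuator = (-1, 0) — from layer 2 (halt)

-1 0 halt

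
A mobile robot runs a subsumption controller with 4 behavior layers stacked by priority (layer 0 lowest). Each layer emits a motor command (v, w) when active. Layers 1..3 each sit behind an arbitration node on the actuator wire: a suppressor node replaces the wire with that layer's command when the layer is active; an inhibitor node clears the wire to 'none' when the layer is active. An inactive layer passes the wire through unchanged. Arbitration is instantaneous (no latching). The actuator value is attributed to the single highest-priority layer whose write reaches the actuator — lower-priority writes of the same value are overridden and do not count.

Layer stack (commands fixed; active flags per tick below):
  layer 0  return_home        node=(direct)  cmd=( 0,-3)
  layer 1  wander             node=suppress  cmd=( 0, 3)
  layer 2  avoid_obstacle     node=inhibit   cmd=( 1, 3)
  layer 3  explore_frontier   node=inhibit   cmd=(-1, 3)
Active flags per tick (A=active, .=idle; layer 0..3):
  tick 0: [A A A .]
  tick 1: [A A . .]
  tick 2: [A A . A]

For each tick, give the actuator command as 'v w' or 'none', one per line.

tick 0:
  layer 0 (return_home) active — direct: (0, -3)
  layer 1 (wander) active — suppresses: (0, 3)
  layer 2 (avoid_obstacle) active — inhibits: none
  layer 3 (explore_frontier) idle — unchanged: none
  → actuator none
tick 1:
  layer 0 (return_home) active — direct: (0, -3)
  layer 1 (wander) active — suppresses: (0, 3)
  layer 2 (avoid_obstacle) idle — unchanged: (0, 3)
  layer 3 (explore_frontier) idle — unchanged: (0, 3)
  → actuator (0, 3)
tick 2:
  layer 0 (return_home) active — direct: (0, -3)
  layer 1 (wander) active — suppresses: (0, 3)
  layer 2 (avoid_obstacle) idle — unchanged: (0, 3)
  layer 3 (explore_frontier) active — inhibits: none
  → actuator none

none
0 3
none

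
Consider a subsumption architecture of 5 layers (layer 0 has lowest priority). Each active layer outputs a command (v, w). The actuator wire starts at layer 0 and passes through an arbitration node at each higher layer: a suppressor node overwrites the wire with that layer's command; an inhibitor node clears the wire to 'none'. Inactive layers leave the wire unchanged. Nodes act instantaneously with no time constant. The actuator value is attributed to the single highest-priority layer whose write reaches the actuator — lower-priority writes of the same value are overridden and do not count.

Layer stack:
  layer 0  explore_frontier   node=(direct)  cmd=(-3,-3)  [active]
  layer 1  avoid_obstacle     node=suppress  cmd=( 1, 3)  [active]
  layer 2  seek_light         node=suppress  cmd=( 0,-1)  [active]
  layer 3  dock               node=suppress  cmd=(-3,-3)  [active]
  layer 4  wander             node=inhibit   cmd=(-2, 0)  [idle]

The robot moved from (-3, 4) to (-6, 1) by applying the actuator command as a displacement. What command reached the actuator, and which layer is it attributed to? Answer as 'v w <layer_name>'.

displacement = (-6, 1) − (-3, 4) = (-3, -3)
layer 0 (explore_frontier) active — direct: (-3, -3)
layer 1 (avoid_obstacle) active — suppresses: (1, 3)
layer 2 (seek_light) active — suppresses: (0, -1)
layer 3 (dock) active — suppresses: (-3, -3)
layer 4 (wander) idle — unchanged: (-3, -3)
→ actuator (-3, -3) — from layer 3 (dock)

-3 -3 dock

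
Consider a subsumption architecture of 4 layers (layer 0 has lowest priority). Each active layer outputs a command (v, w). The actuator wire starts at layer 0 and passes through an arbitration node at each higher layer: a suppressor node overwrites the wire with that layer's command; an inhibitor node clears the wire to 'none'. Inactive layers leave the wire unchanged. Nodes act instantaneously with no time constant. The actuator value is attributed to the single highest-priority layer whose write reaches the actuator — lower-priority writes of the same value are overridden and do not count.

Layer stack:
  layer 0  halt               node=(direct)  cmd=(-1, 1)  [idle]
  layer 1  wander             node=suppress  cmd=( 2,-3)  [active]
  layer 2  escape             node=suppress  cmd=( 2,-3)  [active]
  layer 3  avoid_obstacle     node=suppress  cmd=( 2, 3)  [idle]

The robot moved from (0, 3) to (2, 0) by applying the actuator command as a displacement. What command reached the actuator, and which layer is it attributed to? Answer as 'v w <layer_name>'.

2 -3 escape

displacement = (2, 0) − (0, 3) = (2, -3)
[0] halt off; wire := none
[1] wander on (suppress); wire := (2, -3)
[2] escape on (suppress); wire := (2, -3)
[3] avoid_obstacle off; pass (2, -3)
output (2, -3) — from layer 2 (escape)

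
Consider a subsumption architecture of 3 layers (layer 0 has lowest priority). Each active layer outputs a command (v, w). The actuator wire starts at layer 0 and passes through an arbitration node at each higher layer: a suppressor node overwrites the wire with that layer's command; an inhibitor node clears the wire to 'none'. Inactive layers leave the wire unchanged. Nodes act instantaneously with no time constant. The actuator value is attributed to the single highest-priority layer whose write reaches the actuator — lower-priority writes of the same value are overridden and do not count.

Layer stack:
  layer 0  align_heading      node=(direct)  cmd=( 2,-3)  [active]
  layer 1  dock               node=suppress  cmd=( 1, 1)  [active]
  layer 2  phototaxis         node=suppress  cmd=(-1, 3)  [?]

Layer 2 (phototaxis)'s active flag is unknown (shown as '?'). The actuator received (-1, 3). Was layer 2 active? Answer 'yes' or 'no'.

If layer 2 is active=yes:
  actuator would be (-1, 3)
If layer 2 is active=no:
  actuator would be (1, 1)
Observed (-1, 3), so layer 2 was active.

yes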